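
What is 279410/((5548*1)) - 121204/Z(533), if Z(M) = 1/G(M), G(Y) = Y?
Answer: -179205064863/2774 ≈ -6.4602e+7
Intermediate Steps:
Z(M) = 1/M
279410/((5548*1)) - 121204/Z(533) = 279410/((5548*1)) - 121204/(1/533) = 279410/5548 - 121204/1/533 = 279410*(1/5548) - 121204*533 = 139705/2774 - 64601732 = -179205064863/2774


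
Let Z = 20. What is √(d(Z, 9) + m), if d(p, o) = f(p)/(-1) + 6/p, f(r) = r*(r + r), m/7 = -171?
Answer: I*√199670/10 ≈ 44.684*I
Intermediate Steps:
m = -1197 (m = 7*(-171) = -1197)
f(r) = 2*r² (f(r) = r*(2*r) = 2*r²)
d(p, o) = -2*p² + 6/p (d(p, o) = (2*p²)/(-1) + 6/p = (2*p²)*(-1) + 6/p = -2*p² + 6/p)
√(d(Z, 9) + m) = √(2*(3 - 1*20³)/20 - 1197) = √(2*(1/20)*(3 - 1*8000) - 1197) = √(2*(1/20)*(3 - 8000) - 1197) = √(2*(1/20)*(-7997) - 1197) = √(-7997/10 - 1197) = √(-19967/10) = I*√199670/10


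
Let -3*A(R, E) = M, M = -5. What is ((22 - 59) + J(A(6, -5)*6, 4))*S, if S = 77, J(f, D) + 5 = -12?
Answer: -4158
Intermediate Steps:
A(R, E) = 5/3 (A(R, E) = -⅓*(-5) = 5/3)
J(f, D) = -17 (J(f, D) = -5 - 12 = -17)
((22 - 59) + J(A(6, -5)*6, 4))*S = ((22 - 59) - 17)*77 = (-37 - 17)*77 = -54*77 = -4158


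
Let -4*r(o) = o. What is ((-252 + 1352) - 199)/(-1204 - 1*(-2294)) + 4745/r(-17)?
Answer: 20703517/18530 ≈ 1117.3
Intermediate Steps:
r(o) = -o/4
((-252 + 1352) - 199)/(-1204 - 1*(-2294)) + 4745/r(-17) = ((-252 + 1352) - 199)/(-1204 - 1*(-2294)) + 4745/((-¼*(-17))) = (1100 - 199)/(-1204 + 2294) + 4745/(17/4) = 901/1090 + 4745*(4/17) = 901*(1/1090) + 18980/17 = 901/1090 + 18980/17 = 20703517/18530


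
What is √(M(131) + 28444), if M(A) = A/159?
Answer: √719113593/159 ≈ 168.66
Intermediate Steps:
M(A) = A/159 (M(A) = A*(1/159) = A/159)
√(M(131) + 28444) = √((1/159)*131 + 28444) = √(131/159 + 28444) = √(4522727/159) = √719113593/159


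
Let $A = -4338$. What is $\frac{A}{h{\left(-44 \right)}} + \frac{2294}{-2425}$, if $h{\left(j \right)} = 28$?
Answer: $- \frac{5291941}{33950} \approx -155.87$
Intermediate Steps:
$\frac{A}{h{\left(-44 \right)}} + \frac{2294}{-2425} = - \frac{4338}{28} + \frac{2294}{-2425} = \left(-4338\right) \frac{1}{28} + 2294 \left(- \frac{1}{2425}\right) = - \frac{2169}{14} - \frac{2294}{2425} = - \frac{5291941}{33950}$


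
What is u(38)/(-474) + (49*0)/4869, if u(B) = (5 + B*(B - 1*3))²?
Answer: -594075/158 ≈ -3760.0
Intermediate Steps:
u(B) = (5 + B*(-3 + B))² (u(B) = (5 + B*(B - 3))² = (5 + B*(-3 + B))²)
u(38)/(-474) + (49*0)/4869 = (5 + 38² - 3*38)²/(-474) + (49*0)/4869 = (5 + 1444 - 114)²*(-1/474) + 0*(1/4869) = 1335²*(-1/474) + 0 = 1782225*(-1/474) + 0 = -594075/158 + 0 = -594075/158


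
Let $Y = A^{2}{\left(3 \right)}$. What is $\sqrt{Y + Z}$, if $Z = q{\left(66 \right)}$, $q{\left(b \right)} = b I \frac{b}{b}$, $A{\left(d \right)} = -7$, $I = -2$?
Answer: $i \sqrt{83} \approx 9.1104 i$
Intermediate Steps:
$q{\left(b \right)} = - 2 b$ ($q{\left(b \right)} = b \left(-2\right) \frac{b}{b} = - 2 b 1 = - 2 b$)
$Z = -132$ ($Z = \left(-2\right) 66 = -132$)
$Y = 49$ ($Y = \left(-7\right)^{2} = 49$)
$\sqrt{Y + Z} = \sqrt{49 - 132} = \sqrt{-83} = i \sqrt{83}$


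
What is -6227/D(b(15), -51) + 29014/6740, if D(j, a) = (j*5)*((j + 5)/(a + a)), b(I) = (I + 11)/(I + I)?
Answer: 1852648079/74140 ≈ 24989.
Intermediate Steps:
b(I) = (11 + I)/(2*I) (b(I) = (11 + I)/((2*I)) = (11 + I)*(1/(2*I)) = (11 + I)/(2*I))
D(j, a) = 5*j*(5 + j)/(2*a) (D(j, a) = (5*j)*((5 + j)/((2*a))) = (5*j)*((5 + j)*(1/(2*a))) = (5*j)*((5 + j)/(2*a)) = 5*j*(5 + j)/(2*a))
-6227/D(b(15), -51) + 29014/6740 = -6227*(-612/((5 + (1/2)*(11 + 15)/15)*(11 + 15))) + 29014/6740 = -6227*(-306/(13*(5 + (1/2)*(1/15)*26))) + 29014*(1/6740) = -6227*(-306/(13*(5 + 13/15))) + 14507/3370 = -6227/((5/2)*(13/15)*(-1/51)*(88/15)) + 14507/3370 = -6227/(-572/2295) + 14507/3370 = -6227*(-2295/572) + 14507/3370 = 1099305/44 + 14507/3370 = 1852648079/74140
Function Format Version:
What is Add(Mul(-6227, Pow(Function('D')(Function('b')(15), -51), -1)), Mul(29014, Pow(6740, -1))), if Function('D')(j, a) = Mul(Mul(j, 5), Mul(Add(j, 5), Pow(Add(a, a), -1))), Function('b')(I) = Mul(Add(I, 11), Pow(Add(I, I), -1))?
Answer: Rational(1852648079, 74140) ≈ 24989.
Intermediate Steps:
Function('b')(I) = Mul(Rational(1, 2), Pow(I, -1), Add(11, I)) (Function('b')(I) = Mul(Add(11, I), Pow(Mul(2, I), -1)) = Mul(Add(11, I), Mul(Rational(1, 2), Pow(I, -1))) = Mul(Rational(1, 2), Pow(I, -1), Add(11, I)))
Function('D')(j, a) = Mul(Rational(5, 2), j, Pow(a, -1), Add(5, j)) (Function('D')(j, a) = Mul(Mul(5, j), Mul(Add(5, j), Pow(Mul(2, a), -1))) = Mul(Mul(5, j), Mul(Add(5, j), Mul(Rational(1, 2), Pow(a, -1)))) = Mul(Mul(5, j), Mul(Rational(1, 2), Pow(a, -1), Add(5, j))) = Mul(Rational(5, 2), j, Pow(a, -1), Add(5, j)))
Add(Mul(-6227, Pow(Function('D')(Function('b')(15), -51), -1)), Mul(29014, Pow(6740, -1))) = Add(Mul(-6227, Pow(Mul(Rational(5, 2), Mul(Rational(1, 2), Pow(15, -1), Add(11, 15)), Pow(-51, -1), Add(5, Mul(Rational(1, 2), Pow(15, -1), Add(11, 15)))), -1)), Mul(29014, Pow(6740, -1))) = Add(Mul(-6227, Pow(Mul(Rational(5, 2), Mul(Rational(1, 2), Rational(1, 15), 26), Rational(-1, 51), Add(5, Mul(Rational(1, 2), Rational(1, 15), 26))), -1)), Mul(29014, Rational(1, 6740))) = Add(Mul(-6227, Pow(Mul(Rational(5, 2), Rational(13, 15), Rational(-1, 51), Add(5, Rational(13, 15))), -1)), Rational(14507, 3370)) = Add(Mul(-6227, Pow(Mul(Rational(5, 2), Rational(13, 15), Rational(-1, 51), Rational(88, 15)), -1)), Rational(14507, 3370)) = Add(Mul(-6227, Pow(Rational(-572, 2295), -1)), Rational(14507, 3370)) = Add(Mul(-6227, Rational(-2295, 572)), Rational(14507, 3370)) = Add(Rational(1099305, 44), Rational(14507, 3370)) = Rational(1852648079, 74140)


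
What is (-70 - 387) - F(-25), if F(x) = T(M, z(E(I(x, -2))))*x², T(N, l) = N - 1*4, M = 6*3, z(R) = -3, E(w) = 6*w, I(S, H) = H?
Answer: -9207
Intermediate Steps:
M = 18
T(N, l) = -4 + N (T(N, l) = N - 4 = -4 + N)
F(x) = 14*x² (F(x) = (-4 + 18)*x² = 14*x²)
(-70 - 387) - F(-25) = (-70 - 387) - 14*(-25)² = -457 - 14*625 = -457 - 1*8750 = -457 - 8750 = -9207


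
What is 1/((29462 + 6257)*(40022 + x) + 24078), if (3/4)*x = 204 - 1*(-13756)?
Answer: 3/6283258648 ≈ 4.7746e-10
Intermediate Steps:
x = 55840/3 (x = 4*(204 - 1*(-13756))/3 = 4*(204 + 13756)/3 = (4/3)*13960 = 55840/3 ≈ 18613.)
1/((29462 + 6257)*(40022 + x) + 24078) = 1/((29462 + 6257)*(40022 + 55840/3) + 24078) = 1/(35719*(175906/3) + 24078) = 1/(6283186414/3 + 24078) = 1/(6283258648/3) = 3/6283258648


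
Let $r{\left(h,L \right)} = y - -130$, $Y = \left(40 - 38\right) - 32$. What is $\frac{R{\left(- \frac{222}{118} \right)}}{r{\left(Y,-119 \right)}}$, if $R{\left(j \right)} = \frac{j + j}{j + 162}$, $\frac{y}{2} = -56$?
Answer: $- \frac{37}{28341} \approx -0.0013055$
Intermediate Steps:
$y = -112$ ($y = 2 \left(-56\right) = -112$)
$R{\left(j \right)} = \frac{2 j}{162 + j}$
$Y = -30$ ($Y = 2 - 32 = -30$)
$r{\left(h,L \right)} = 18$ ($r{\left(h,L \right)} = -112 - -130 = -112 + 130 = 18$)
$\frac{R{\left(- \frac{222}{118} \right)}}{r{\left(Y,-119 \right)}} = \frac{2 \left(- \frac{222}{118}\right) \frac{1}{162 - \frac{222}{118}}}{18} = \frac{2 \left(\left(-222\right) \frac{1}{118}\right)}{162 - \frac{111}{59}} \cdot \frac{1}{18} = 2 \left(- \frac{111}{59}\right) \frac{1}{162 - \frac{111}{59}} \cdot \frac{1}{18} = 2 \left(- \frac{111}{59}\right) \frac{1}{\frac{9447}{59}} \cdot \frac{1}{18} = 2 \left(- \frac{111}{59}\right) \frac{59}{9447} \cdot \frac{1}{18} = \left(- \frac{74}{3149}\right) \frac{1}{18} = - \frac{37}{28341}$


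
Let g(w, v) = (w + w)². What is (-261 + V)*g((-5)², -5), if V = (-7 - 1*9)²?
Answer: -12500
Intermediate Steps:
g(w, v) = 4*w² (g(w, v) = (2*w)² = 4*w²)
V = 256 (V = (-7 - 9)² = (-16)² = 256)
(-261 + V)*g((-5)², -5) = (-261 + 256)*(4*((-5)²)²) = -20*25² = -20*625 = -5*2500 = -12500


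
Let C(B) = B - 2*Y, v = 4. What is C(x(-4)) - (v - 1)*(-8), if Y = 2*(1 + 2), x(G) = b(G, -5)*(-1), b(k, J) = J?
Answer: 17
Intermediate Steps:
x(G) = 5 (x(G) = -5*(-1) = 5)
Y = 6 (Y = 2*3 = 6)
C(B) = -12 + B (C(B) = B - 2*6 = B - 12 = -12 + B)
C(x(-4)) - (v - 1)*(-8) = (-12 + 5) - (4 - 1)*(-8) = -7 - 3*(-8) = -7 - 1*(-24) = -7 + 24 = 17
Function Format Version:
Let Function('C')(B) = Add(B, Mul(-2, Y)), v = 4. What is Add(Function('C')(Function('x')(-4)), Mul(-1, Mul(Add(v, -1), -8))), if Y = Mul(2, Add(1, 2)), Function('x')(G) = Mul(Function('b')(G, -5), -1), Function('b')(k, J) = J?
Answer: 17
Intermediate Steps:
Function('x')(G) = 5 (Function('x')(G) = Mul(-5, -1) = 5)
Y = 6 (Y = Mul(2, 3) = 6)
Function('C')(B) = Add(-12, B) (Function('C')(B) = Add(B, Mul(-2, 6)) = Add(B, -12) = Add(-12, B))
Add(Function('C')(Function('x')(-4)), Mul(-1, Mul(Add(v, -1), -8))) = Add(Add(-12, 5), Mul(-1, Mul(Add(4, -1), -8))) = Add(-7, Mul(-1, Mul(3, -8))) = Add(-7, Mul(-1, -24)) = Add(-7, 24) = 17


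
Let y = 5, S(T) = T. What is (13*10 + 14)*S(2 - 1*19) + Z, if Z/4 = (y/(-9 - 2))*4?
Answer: -27008/11 ≈ -2455.3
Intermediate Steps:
Z = -80/11 (Z = 4*((5/(-9 - 2))*4) = 4*((5/(-11))*4) = 4*(-1/11*5*4) = 4*(-5/11*4) = 4*(-20/11) = -80/11 ≈ -7.2727)
(13*10 + 14)*S(2 - 1*19) + Z = (13*10 + 14)*(2 - 1*19) - 80/11 = (130 + 14)*(2 - 19) - 80/11 = 144*(-17) - 80/11 = -2448 - 80/11 = -27008/11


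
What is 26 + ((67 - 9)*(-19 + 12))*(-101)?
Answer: 41032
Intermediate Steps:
26 + ((67 - 9)*(-19 + 12))*(-101) = 26 + (58*(-7))*(-101) = 26 - 406*(-101) = 26 + 41006 = 41032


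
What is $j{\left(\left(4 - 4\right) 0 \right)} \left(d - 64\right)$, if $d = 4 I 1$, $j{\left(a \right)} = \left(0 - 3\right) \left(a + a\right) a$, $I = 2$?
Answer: $0$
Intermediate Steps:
$j{\left(a \right)} = - 6 a^{2}$ ($j{\left(a \right)} = - 3 \cdot 2 a a = - 6 a a = - 6 a^{2}$)
$d = 8$ ($d = 4 \cdot 2 \cdot 1 = 8 \cdot 1 = 8$)
$j{\left(\left(4 - 4\right) 0 \right)} \left(d - 64\right) = - 6 \left(\left(4 - 4\right) 0\right)^{2} \left(8 - 64\right) = - 6 \left(0 \cdot 0\right)^{2} \left(-56\right) = - 6 \cdot 0^{2} \left(-56\right) = \left(-6\right) 0 \left(-56\right) = 0 \left(-56\right) = 0$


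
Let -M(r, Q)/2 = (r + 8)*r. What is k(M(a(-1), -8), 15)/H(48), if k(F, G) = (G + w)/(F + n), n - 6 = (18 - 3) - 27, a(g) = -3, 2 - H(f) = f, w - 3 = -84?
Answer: 11/184 ≈ 0.059783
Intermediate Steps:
w = -81 (w = 3 - 84 = -81)
H(f) = 2 - f
M(r, Q) = -2*r*(8 + r) (M(r, Q) = -2*(r + 8)*r = -2*(8 + r)*r = -2*r*(8 + r))
n = -6 (n = 6 + ((18 - 3) - 27) = 6 + (15 - 27) = 6 - 12 = -6)
k(F, G) = (-81 + G)/(-6 + F) (k(F, G) = (G - 81)/(F - 6) = (-81 + G)/(-6 + F))
k(M(a(-1), -8), 15)/H(48) = ((-81 + 15)/(-6 - 2*(-3)*(8 - 3)))/(2 - 1*48) = (-66/(-6 - 2*(-3)*5))/(2 - 48) = (-66/(-6 + 30))/(-46) = (-66/24)*(-1/46) = ((1/24)*(-66))*(-1/46) = -11/4*(-1/46) = 11/184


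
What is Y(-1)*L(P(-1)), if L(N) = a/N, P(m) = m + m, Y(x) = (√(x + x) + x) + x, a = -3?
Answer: -3 + 3*I*√2/2 ≈ -3.0 + 2.1213*I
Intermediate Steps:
Y(x) = 2*x + √2*√x (Y(x) = (√(2*x) + x) + x = (√2*√x + x) + x = (x + √2*√x) + x = 2*x + √2*√x)
P(m) = 2*m
L(N) = -3/N
Y(-1)*L(P(-1)) = (2*(-1) + √2*√(-1))*(-3/(2*(-1))) = (-2 + √2*I)*(-3/(-2)) = (-2 + I*√2)*(-3*(-½)) = (-2 + I*√2)*(3/2) = -3 + 3*I*√2/2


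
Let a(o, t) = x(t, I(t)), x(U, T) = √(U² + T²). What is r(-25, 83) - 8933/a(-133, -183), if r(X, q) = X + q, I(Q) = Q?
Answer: 58 - 8933*√2/366 ≈ 23.483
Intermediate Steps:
x(U, T) = √(T² + U²)
a(o, t) = √2*√(t²) (a(o, t) = √(t² + t²) = √(2*t²) = √2*√(t²))
r(-25, 83) - 8933/a(-133, -183) = (-25 + 83) - 8933/(√2*√((-183)²)) = 58 - 8933/(√2*√33489) = 58 - 8933/(√2*183) = 58 - 8933/(183*√2) = 58 - 8933*√2/366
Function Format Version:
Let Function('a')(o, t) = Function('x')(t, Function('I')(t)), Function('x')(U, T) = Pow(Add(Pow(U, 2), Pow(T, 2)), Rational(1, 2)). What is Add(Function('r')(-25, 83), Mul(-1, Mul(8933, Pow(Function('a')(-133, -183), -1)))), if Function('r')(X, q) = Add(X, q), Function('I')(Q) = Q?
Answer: Add(58, Mul(Rational(-8933, 366), Pow(2, Rational(1, 2)))) ≈ 23.483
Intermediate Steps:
Function('x')(U, T) = Pow(Add(Pow(T, 2), Pow(U, 2)), Rational(1, 2))
Function('a')(o, t) = Mul(Pow(2, Rational(1, 2)), Pow(Pow(t, 2), Rational(1, 2))) (Function('a')(o, t) = Pow(Add(Pow(t, 2), Pow(t, 2)), Rational(1, 2)) = Pow(Mul(2, Pow(t, 2)), Rational(1, 2)) = Mul(Pow(2, Rational(1, 2)), Pow(Pow(t, 2), Rational(1, 2))))
Add(Function('r')(-25, 83), Mul(-1, Mul(8933, Pow(Function('a')(-133, -183), -1)))) = Add(Add(-25, 83), Mul(-1, Mul(8933, Pow(Mul(Pow(2, Rational(1, 2)), Pow(Pow(-183, 2), Rational(1, 2))), -1)))) = Add(58, Mul(-1, Mul(8933, Pow(Mul(Pow(2, Rational(1, 2)), Pow(33489, Rational(1, 2))), -1)))) = Add(58, Mul(-1, Mul(8933, Pow(Mul(Pow(2, Rational(1, 2)), 183), -1)))) = Add(58, Mul(-1, Mul(8933, Pow(Mul(183, Pow(2, Rational(1, 2))), -1)))) = Add(58, Mul(-1, Mul(8933, Mul(Rational(1, 366), Pow(2, Rational(1, 2)))))) = Add(58, Mul(-1, Mul(Rational(8933, 366), Pow(2, Rational(1, 2))))) = Add(58, Mul(Rational(-8933, 366), Pow(2, Rational(1, 2))))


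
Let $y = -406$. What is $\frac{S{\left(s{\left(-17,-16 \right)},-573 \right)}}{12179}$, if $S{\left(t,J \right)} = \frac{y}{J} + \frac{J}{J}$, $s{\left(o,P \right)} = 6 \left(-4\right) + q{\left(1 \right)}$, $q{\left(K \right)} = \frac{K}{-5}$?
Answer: $\frac{979}{6978567} \approx 0.00014029$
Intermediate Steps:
$q{\left(K \right)} = - \frac{K}{5}$ ($q{\left(K \right)} = K \left(- \frac{1}{5}\right) = - \frac{K}{5}$)
$s{\left(o,P \right)} = - \frac{121}{5}$ ($s{\left(o,P \right)} = 6 \left(-4\right) - \frac{1}{5} = -24 - \frac{1}{5} = - \frac{121}{5}$)
$S{\left(t,J \right)} = 1 - \frac{406}{J}$ ($S{\left(t,J \right)} = - \frac{406}{J} + \frac{J}{J} = - \frac{406}{J} + 1 = 1 - \frac{406}{J}$)
$\frac{S{\left(s{\left(-17,-16 \right)},-573 \right)}}{12179} = \frac{\frac{1}{-573} \left(-406 - 573\right)}{12179} = \left(- \frac{1}{573}\right) \left(-979\right) \frac{1}{12179} = \frac{979}{573} \cdot \frac{1}{12179} = \frac{979}{6978567}$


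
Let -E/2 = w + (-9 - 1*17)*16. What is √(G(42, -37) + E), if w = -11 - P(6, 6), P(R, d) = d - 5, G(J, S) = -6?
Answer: 5*√34 ≈ 29.155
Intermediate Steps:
P(R, d) = -5 + d
w = -12 (w = -11 - (-5 + 6) = -11 - 1*1 = -11 - 1 = -12)
E = 856 (E = -2*(-12 + (-9 - 1*17)*16) = -2*(-12 + (-9 - 17)*16) = -2*(-12 - 26*16) = -2*(-12 - 416) = -2*(-428) = 856)
√(G(42, -37) + E) = √(-6 + 856) = √850 = 5*√34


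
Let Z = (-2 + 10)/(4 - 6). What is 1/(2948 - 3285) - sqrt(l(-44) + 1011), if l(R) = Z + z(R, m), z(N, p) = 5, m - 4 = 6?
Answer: -1/337 - 2*sqrt(253) ≈ -31.815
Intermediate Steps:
m = 10 (m = 4 + 6 = 10)
Z = -4 (Z = 8/(-2) = 8*(-1/2) = -4)
l(R) = 1 (l(R) = -4 + 5 = 1)
1/(2948 - 3285) - sqrt(l(-44) + 1011) = 1/(2948 - 3285) - sqrt(1 + 1011) = 1/(-337) - sqrt(1012) = -1/337 - 2*sqrt(253)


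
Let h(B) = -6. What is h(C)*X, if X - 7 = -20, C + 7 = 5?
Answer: 78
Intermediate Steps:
C = -2 (C = -7 + 5 = -2)
X = -13 (X = 7 - 20 = -13)
h(C)*X = -6*(-13) = 78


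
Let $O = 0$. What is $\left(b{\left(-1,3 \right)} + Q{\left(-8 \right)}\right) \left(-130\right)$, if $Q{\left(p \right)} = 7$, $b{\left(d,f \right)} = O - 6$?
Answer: $-130$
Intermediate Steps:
$b{\left(d,f \right)} = -6$ ($b{\left(d,f \right)} = 0 - 6 = -6$)
$\left(b{\left(-1,3 \right)} + Q{\left(-8 \right)}\right) \left(-130\right) = \left(-6 + 7\right) \left(-130\right) = 1 \left(-130\right) = -130$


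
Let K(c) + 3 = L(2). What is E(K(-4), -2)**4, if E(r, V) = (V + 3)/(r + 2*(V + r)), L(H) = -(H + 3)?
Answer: 1/614656 ≈ 1.6269e-6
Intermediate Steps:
L(H) = -3 - H (L(H) = -(3 + H) = -3 - H)
K(c) = -8 (K(c) = -3 + (-3 - 1*2) = -3 + (-3 - 2) = -3 - 5 = -8)
E(r, V) = (3 + V)/(2*V + 3*r) (E(r, V) = (3 + V)/(r + (2*V + 2*r)) = (3 + V)/(2*V + 3*r))
E(K(-4), -2)**4 = ((3 - 2)/(2*(-2) + 3*(-8)))**4 = (1/(-4 - 24))**4 = (1/(-28))**4 = (-1/28*1)**4 = (-1/28)**4 = 1/614656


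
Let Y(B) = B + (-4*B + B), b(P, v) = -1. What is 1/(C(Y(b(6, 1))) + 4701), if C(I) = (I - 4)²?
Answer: 1/4705 ≈ 0.00021254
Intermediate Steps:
Y(B) = -2*B (Y(B) = B - 3*B = -2*B)
C(I) = (-4 + I)²
1/(C(Y(b(6, 1))) + 4701) = 1/((-4 - 2*(-1))² + 4701) = 1/((-4 + 2)² + 4701) = 1/((-2)² + 4701) = 1/(4 + 4701) = 1/4705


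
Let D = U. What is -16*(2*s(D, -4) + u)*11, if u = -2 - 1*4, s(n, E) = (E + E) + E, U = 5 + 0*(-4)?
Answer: 5280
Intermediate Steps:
U = 5 (U = 5 + 0 = 5)
D = 5
s(n, E) = 3*E (s(n, E) = 2*E + E = 3*E)
u = -6 (u = -2 - 4 = -6)
-16*(2*s(D, -4) + u)*11 = -16*(2*(3*(-4)) - 6)*11 = -16*(2*(-12) - 6)*11 = -16*(-24 - 6)*11 = -16*(-30)*11 = 480*11 = 5280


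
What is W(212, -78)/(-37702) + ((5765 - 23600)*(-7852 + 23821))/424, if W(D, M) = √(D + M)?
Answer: -284807115/424 - √134/37702 ≈ -6.7172e+5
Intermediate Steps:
W(212, -78)/(-37702) + ((5765 - 23600)*(-7852 + 23821))/424 = √(212 - 78)/(-37702) + ((5765 - 23600)*(-7852 + 23821))/424 = √134*(-1/37702) - 17835*15969*(1/424) = -√134/37702 - 284807115*1/424 = -√134/37702 - 284807115/424 = -284807115/424 - √134/37702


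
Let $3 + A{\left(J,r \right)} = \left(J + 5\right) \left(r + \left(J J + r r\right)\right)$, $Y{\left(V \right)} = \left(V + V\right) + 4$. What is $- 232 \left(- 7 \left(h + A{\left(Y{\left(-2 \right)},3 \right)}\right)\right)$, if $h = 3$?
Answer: $97440$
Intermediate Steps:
$Y{\left(V \right)} = 4 + 2 V$ ($Y{\left(V \right)} = 2 V + 4 = 4 + 2 V$)
$A{\left(J,r \right)} = -3 + \left(5 + J\right) \left(r + J^{2} + r^{2}\right)$ ($A{\left(J,r \right)} = -3 + \left(J + 5\right) \left(r + \left(J J + r r\right)\right) = -3 + \left(5 + J\right) \left(r + \left(J^{2} + r^{2}\right)\right) = -3 + \left(5 + J\right) \left(r + J^{2} + r^{2}\right)$)
$- 232 \left(- 7 \left(h + A{\left(Y{\left(-2 \right)},3 \right)}\right)\right) = - 232 \left(- 7 \left(3 + \left(-3 + \left(4 + 2 \left(-2\right)\right)^{3} + 5 \cdot 3 + 5 \left(4 + 2 \left(-2\right)\right)^{2} + 5 \cdot 3^{2} + \left(4 + 2 \left(-2\right)\right) 3 + \left(4 + 2 \left(-2\right)\right) 3^{2}\right)\right)\right) = - 232 \left(- 7 \left(3 + \left(-3 + \left(4 - 4\right)^{3} + 15 + 5 \left(4 - 4\right)^{2} + 5 \cdot 9 + \left(4 - 4\right) 3 + \left(4 - 4\right) 9\right)\right)\right) = - 232 \left(- 7 \left(3 + \left(-3 + 0^{3} + 15 + 5 \cdot 0^{2} + 45 + 0 \cdot 3 + 0 \cdot 9\right)\right)\right) = - 232 \left(- 7 \left(3 + \left(-3 + 0 + 15 + 5 \cdot 0 + 45 + 0 + 0\right)\right)\right) = - 232 \left(- 7 \left(3 + \left(-3 + 0 + 15 + 0 + 45 + 0 + 0\right)\right)\right) = - 232 \left(- 7 \left(3 + 57\right)\right) = - 232 \left(\left(-7\right) 60\right) = \left(-232\right) \left(-420\right) = 97440$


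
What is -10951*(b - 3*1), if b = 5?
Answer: -21902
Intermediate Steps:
-10951*(b - 3*1) = -10951*(5 - 3*1) = -10951*(5 - 3) = -10951*2 = -21902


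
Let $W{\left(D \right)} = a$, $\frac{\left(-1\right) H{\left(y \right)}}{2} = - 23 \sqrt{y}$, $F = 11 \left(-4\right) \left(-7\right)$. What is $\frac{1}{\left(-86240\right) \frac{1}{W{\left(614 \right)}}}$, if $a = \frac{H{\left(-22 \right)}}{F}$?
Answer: $- \frac{23 i \sqrt{22}}{13280960} \approx - 8.1229 \cdot 10^{-6} i$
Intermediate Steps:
$F = 308$ ($F = \left(-44\right) \left(-7\right) = 308$)
$H{\left(y \right)} = 46 \sqrt{y}$ ($H{\left(y \right)} = - 2 \left(- 23 \sqrt{y}\right) = 46 \sqrt{y}$)
$a = \frac{23 i \sqrt{22}}{154}$ ($a = \frac{46 \sqrt{-22}}{308} = 46 i \sqrt{22} \cdot \frac{1}{308} = \frac{23 i \sqrt{22}}{154} \approx 0.70052 i$)
$W{\left(D \right)} = \frac{23 i \sqrt{22}}{154}$
$\frac{1}{\left(-86240\right) \frac{1}{W{\left(614 \right)}}} = \frac{1}{\left(-86240\right) \frac{1}{\frac{23}{154} i \sqrt{22}}} = \frac{1}{\left(-86240\right) \left(- \frac{7 i \sqrt{22}}{23}\right)} = \frac{1}{\frac{603680}{23} i \sqrt{22}} = - \frac{23 i \sqrt{22}}{13280960}$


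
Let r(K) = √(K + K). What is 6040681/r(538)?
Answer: 6040681*√269/538 ≈ 1.8415e+5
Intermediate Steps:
r(K) = √2*√K (r(K) = √(2*K) = √2*√K)
6040681/r(538) = 6040681/((√2*√538)) = 6040681/((2*√269)) = 6040681*(√269/538) = 6040681*√269/538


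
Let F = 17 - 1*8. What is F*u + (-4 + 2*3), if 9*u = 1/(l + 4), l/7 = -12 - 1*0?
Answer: 159/80 ≈ 1.9875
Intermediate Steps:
l = -84 (l = 7*(-12 - 1*0) = 7*(-12 + 0) = 7*(-12) = -84)
F = 9 (F = 17 - 8 = 9)
u = -1/720 (u = 1/(9*(-84 + 4)) = (⅑)/(-80) = (⅑)*(-1/80) = -1/720 ≈ -0.0013889)
F*u + (-4 + 2*3) = 9*(-1/720) + (-4 + 2*3) = -1/80 + (-4 + 6) = -1/80 + 2 = 159/80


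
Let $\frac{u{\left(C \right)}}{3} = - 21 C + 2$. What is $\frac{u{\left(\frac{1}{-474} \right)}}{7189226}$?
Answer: $\frac{969}{1135897708} \approx 8.5307 \cdot 10^{-7}$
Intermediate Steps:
$u{\left(C \right)} = 6 - 63 C$ ($u{\left(C \right)} = 3 \left(- 21 C + 2\right) = 3 \left(2 - 21 C\right) = 6 - 63 C$)
$\frac{u{\left(\frac{1}{-474} \right)}}{7189226} = \frac{6 - \frac{63}{-474}}{7189226} = \left(6 - - \frac{21}{158}\right) \frac{1}{7189226} = \left(6 + \frac{21}{158}\right) \frac{1}{7189226} = \frac{969}{158} \cdot \frac{1}{7189226} = \frac{969}{1135897708}$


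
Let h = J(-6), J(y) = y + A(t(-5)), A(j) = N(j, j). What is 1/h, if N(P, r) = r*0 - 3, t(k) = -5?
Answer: -⅑ ≈ -0.11111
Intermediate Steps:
N(P, r) = -3 (N(P, r) = 0 - 3 = -3)
A(j) = -3
J(y) = -3 + y (J(y) = y - 3 = -3 + y)
h = -9 (h = -3 - 6 = -9)
1/h = 1/(-9) = -⅑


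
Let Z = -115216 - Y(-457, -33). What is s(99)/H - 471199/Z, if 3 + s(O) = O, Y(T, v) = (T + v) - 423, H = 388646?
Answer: 91570289821/22211701869 ≈ 4.1226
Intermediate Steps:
Y(T, v) = -423 + T + v
s(O) = -3 + O
Z = -114303 (Z = -115216 - (-423 - 457 - 33) = -115216 - 1*(-913) = -115216 + 913 = -114303)
s(99)/H - 471199/Z = (-3 + 99)/388646 - 471199/(-114303) = 96*(1/388646) - 471199*(-1/114303) = 48/194323 + 471199/114303 = 91570289821/22211701869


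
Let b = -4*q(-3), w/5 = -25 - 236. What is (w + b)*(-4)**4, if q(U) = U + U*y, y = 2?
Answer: -324864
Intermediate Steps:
q(U) = 3*U (q(U) = U + U*2 = U + 2*U = 3*U)
w = -1305 (w = 5*(-25 - 236) = 5*(-261) = -1305)
b = 36 (b = -12*(-3) = -4*(-9) = 36)
(w + b)*(-4)**4 = (-1305 + 36)*(-4)**4 = -1269*256 = -324864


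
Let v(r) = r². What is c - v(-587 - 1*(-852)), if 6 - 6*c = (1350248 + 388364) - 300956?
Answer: -929500/3 ≈ -3.0983e+5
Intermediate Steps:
c = -718825/3 (c = 1 - ((1350248 + 388364) - 300956)/6 = 1 - (1738612 - 300956)/6 = 1 - ⅙*1437656 = 1 - 718828/3 = -718825/3 ≈ -2.3961e+5)
c - v(-587 - 1*(-852)) = -718825/3 - (-587 - 1*(-852))² = -718825/3 - (-587 + 852)² = -718825/3 - 1*265² = -718825/3 - 1*70225 = -718825/3 - 70225 = -929500/3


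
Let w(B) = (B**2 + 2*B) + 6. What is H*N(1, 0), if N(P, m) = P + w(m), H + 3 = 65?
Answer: 434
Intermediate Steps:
H = 62 (H = -3 + 65 = 62)
w(B) = 6 + B**2 + 2*B
N(P, m) = 6 + P + m**2 + 2*m (N(P, m) = P + (6 + m**2 + 2*m) = 6 + P + m**2 + 2*m)
H*N(1, 0) = 62*(6 + 1 + 0**2 + 2*0) = 62*(6 + 1 + 0 + 0) = 62*7 = 434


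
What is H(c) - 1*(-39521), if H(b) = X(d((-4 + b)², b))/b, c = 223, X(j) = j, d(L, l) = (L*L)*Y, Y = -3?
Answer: -6891959380/223 ≈ -3.0906e+7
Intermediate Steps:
d(L, l) = -3*L² (d(L, l) = (L*L)*(-3) = L²*(-3) = -3*L²)
H(b) = -3*(-4 + b)⁴/b (H(b) = (-3*(-4 + b)⁴)/b = -3*(-4 + b)⁴/b)
H(c) - 1*(-39521) = -3*(-4 + 223)⁴/223 - 1*(-39521) = -3*1/223*219⁴ + 39521 = -3*1/223*2300257521 + 39521 = -6900772563/223 + 39521 = -6891959380/223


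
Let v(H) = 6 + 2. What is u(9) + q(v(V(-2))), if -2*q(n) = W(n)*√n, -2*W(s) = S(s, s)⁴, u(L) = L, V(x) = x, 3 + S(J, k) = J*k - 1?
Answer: 9 + 6480000*√2 ≈ 9.1641e+6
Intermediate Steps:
S(J, k) = -4 + J*k (S(J, k) = -3 + (J*k - 1) = -3 + (-1 + J*k) = -4 + J*k)
v(H) = 8
W(s) = -(-4 + s²)⁴/2 (W(s) = -(-4 + s*s)⁴/2 = -(-4 + s²)⁴/2)
q(n) = √n*(-4 + n²)⁴/4 (q(n) = -(-(-4 + n²)⁴/2)*√n/2 = -(-1)*√n*(-4 + n²)⁴/4 = √n*(-4 + n²)⁴/4)
u(9) + q(v(V(-2))) = 9 + √8*(-4 + 8²)⁴/4 = 9 + (2*√2)*(-4 + 64)⁴/4 = 9 + (¼)*(2*√2)*60⁴ = 9 + (¼)*(2*√2)*12960000 = 9 + 6480000*√2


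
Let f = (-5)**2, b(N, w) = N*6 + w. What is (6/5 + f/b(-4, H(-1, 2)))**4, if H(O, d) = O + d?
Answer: 28561/174900625 ≈ 0.00016330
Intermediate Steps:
b(N, w) = w + 6*N (b(N, w) = 6*N + w = w + 6*N)
f = 25
(6/5 + f/b(-4, H(-1, 2)))**4 = (6/5 + 25/((-1 + 2) + 6*(-4)))**4 = (6*(1/5) + 25/(1 - 24))**4 = (6/5 + 25/(-23))**4 = (6/5 + 25*(-1/23))**4 = (6/5 - 25/23)**4 = (13/115)**4 = 28561/174900625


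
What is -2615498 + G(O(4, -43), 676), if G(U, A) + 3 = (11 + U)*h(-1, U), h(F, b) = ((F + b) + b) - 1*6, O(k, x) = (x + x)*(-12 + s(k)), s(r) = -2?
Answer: 301714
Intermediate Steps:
O(k, x) = -28*x (O(k, x) = (x + x)*(-12 - 2) = (2*x)*(-14) = -28*x)
h(F, b) = -6 + F + 2*b (h(F, b) = (F + 2*b) - 6 = -6 + F + 2*b)
G(U, A) = -3 + (-7 + 2*U)*(11 + U) (G(U, A) = -3 + (11 + U)*(-6 - 1 + 2*U) = -3 + (11 + U)*(-7 + 2*U) = -3 + (-7 + 2*U)*(11 + U))
-2615498 + G(O(4, -43), 676) = -2615498 + (-80 + 2*(-28*(-43))² + 15*(-28*(-43))) = -2615498 + (-80 + 2*1204² + 15*1204) = -2615498 + (-80 + 2*1449616 + 18060) = -2615498 + (-80 + 2899232 + 18060) = -2615498 + 2917212 = 301714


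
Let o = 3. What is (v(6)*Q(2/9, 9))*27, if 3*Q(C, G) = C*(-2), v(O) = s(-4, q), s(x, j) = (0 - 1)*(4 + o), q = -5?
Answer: 28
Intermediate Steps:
s(x, j) = -7 (s(x, j) = (0 - 1)*(4 + 3) = -1*7 = -7)
v(O) = -7
Q(C, G) = -2*C/3 (Q(C, G) = (C*(-2))/3 = (-2*C)/3 = -2*C/3)
(v(6)*Q(2/9, 9))*27 = -(-14)*2/9/3*27 = -(-14)*2*(1/9)/3*27 = -(-14)*2/(3*9)*27 = -7*(-4/27)*27 = (28/27)*27 = 28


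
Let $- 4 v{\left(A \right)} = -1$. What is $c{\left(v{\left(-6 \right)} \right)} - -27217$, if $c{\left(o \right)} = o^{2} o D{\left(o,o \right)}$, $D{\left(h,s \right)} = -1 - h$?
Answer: $\frac{6967547}{256} \approx 27217.0$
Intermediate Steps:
$v{\left(A \right)} = \frac{1}{4}$ ($v{\left(A \right)} = \left(- \frac{1}{4}\right) \left(-1\right) = \frac{1}{4}$)
$c{\left(o \right)} = o^{3} \left(-1 - o\right)$ ($c{\left(o \right)} = o^{2} o \left(-1 - o\right) = o^{3} \left(-1 - o\right)$)
$c{\left(v{\left(-6 \right)} \right)} - -27217 = \frac{-1 - \frac{1}{4}}{64} - -27217 = \frac{-1 - \frac{1}{4}}{64} + 27217 = \frac{1}{64} \left(- \frac{5}{4}\right) + 27217 = - \frac{5}{256} + 27217 = \frac{6967547}{256}$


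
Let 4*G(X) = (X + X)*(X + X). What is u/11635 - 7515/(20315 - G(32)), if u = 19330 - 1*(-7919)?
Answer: 438223434/224450785 ≈ 1.9524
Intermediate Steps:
u = 27249 (u = 19330 + 7919 = 27249)
G(X) = X² (G(X) = ((X + X)*(X + X))/4 = ((2*X)*(2*X))/4 = (4*X²)/4 = X²)
u/11635 - 7515/(20315 - G(32)) = 27249/11635 - 7515/(20315 - 1*32²) = 27249*(1/11635) - 7515/(20315 - 1*1024) = 27249/11635 - 7515/(20315 - 1024) = 27249/11635 - 7515/19291 = 438223434/224450785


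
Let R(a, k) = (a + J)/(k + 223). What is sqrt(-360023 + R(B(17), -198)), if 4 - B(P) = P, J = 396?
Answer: 16*I*sqrt(35157)/5 ≈ 600.01*I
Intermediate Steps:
B(P) = 4 - P
R(a, k) = (396 + a)/(223 + k) (R(a, k) = (a + 396)/(k + 223) = (396 + a)/(223 + k))
sqrt(-360023 + R(B(17), -198)) = sqrt(-360023 + (396 + (4 - 1*17))/(223 - 198)) = sqrt(-360023 + (396 + (4 - 17))/25) = sqrt(-360023 + (396 - 13)/25) = sqrt(-360023 + (1/25)*383) = sqrt(-360023 + 383/25) = sqrt(-9000192/25) = 16*I*sqrt(35157)/5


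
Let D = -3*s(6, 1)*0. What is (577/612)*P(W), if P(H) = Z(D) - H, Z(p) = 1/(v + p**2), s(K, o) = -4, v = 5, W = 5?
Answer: -1154/255 ≈ -4.5255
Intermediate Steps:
D = 0 (D = -3*(-4)*0 = 12*0 = 0)
Z(p) = 1/(5 + p**2)
P(H) = 1/5 - H (P(H) = 1/(5 + 0**2) - H = 1/(5 + 0) - H = 1/5 - H)
(577/612)*P(W) = (577/612)*(1/5 - 1*5) = (577*(1/612))*(1/5 - 5) = (577/612)*(-24/5) = -1154/255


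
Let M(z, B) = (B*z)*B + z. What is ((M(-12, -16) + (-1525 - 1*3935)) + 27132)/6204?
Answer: 1549/517 ≈ 2.9961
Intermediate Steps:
M(z, B) = z + z*B² (M(z, B) = z*B² + z = z + z*B²)
((M(-12, -16) + (-1525 - 1*3935)) + 27132)/6204 = ((-12*(1 + (-16)²) + (-1525 - 1*3935)) + 27132)/6204 = ((-12*(1 + 256) + (-1525 - 3935)) + 27132)*(1/6204) = ((-12*257 - 5460) + 27132)*(1/6204) = ((-3084 - 5460) + 27132)*(1/6204) = (-8544 + 27132)*(1/6204) = 18588*(1/6204) = 1549/517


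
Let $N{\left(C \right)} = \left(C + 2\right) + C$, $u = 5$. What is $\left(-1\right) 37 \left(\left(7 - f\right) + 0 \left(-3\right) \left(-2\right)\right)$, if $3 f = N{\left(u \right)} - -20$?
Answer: $\frac{407}{3} \approx 135.67$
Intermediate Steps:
$N{\left(C \right)} = 2 + 2 C$ ($N{\left(C \right)} = \left(2 + C\right) + C = 2 + 2 C$)
$f = \frac{32}{3}$ ($f = \frac{\left(2 + 2 \cdot 5\right) - -20}{3} = \frac{\left(2 + 10\right) + 20}{3} = \frac{12 + 20}{3} = \frac{1}{3} \cdot 32 = \frac{32}{3} \approx 10.667$)
$\left(-1\right) 37 \left(\left(7 - f\right) + 0 \left(-3\right) \left(-2\right)\right) = \left(-1\right) 37 \left(\left(7 - \frac{32}{3}\right) + 0 \left(-3\right) \left(-2\right)\right) = - 37 \left(\left(7 - \frac{32}{3}\right) + 0 \left(-2\right)\right) = - 37 \left(- \frac{11}{3} + 0\right) = \left(-37\right) \left(- \frac{11}{3}\right) = \frac{407}{3}$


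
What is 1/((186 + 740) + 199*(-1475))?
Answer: -1/292599 ≈ -3.4176e-6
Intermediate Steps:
1/((186 + 740) + 199*(-1475)) = 1/(926 - 293525) = 1/(-292599) = -1/292599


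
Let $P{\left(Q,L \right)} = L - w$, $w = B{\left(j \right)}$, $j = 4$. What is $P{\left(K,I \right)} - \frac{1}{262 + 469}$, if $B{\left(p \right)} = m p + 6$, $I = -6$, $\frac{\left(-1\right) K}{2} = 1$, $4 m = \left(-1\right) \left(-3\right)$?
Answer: $- \frac{10966}{731} \approx -15.001$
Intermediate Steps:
$m = \frac{3}{4}$ ($m = \frac{\left(-1\right) \left(-3\right)}{4} = \frac{1}{4} \cdot 3 = \frac{3}{4} \approx 0.75$)
$K = -2$ ($K = \left(-2\right) 1 = -2$)
$B{\left(p \right)} = 6 + \frac{3 p}{4}$ ($B{\left(p \right)} = \frac{3 p}{4} + 6 = 6 + \frac{3 p}{4}$)
$w = 9$ ($w = 6 + \frac{3}{4} \cdot 4 = 6 + 3 = 9$)
$P{\left(Q,L \right)} = -9 + L$ ($P{\left(Q,L \right)} = L - 9 = -9 + L$)
$P{\left(K,I \right)} - \frac{1}{262 + 469} = \left(-9 - 6\right) - \frac{1}{262 + 469} = -15 - \frac{1}{731} = - \frac{10966}{731}$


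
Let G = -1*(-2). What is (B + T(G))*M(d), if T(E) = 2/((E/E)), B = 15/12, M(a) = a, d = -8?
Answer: -26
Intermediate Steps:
G = 2
B = 5/4 (B = 15*(1/12) = 5/4 ≈ 1.2500)
T(E) = 2 (T(E) = 2/1 = 2*1 = 2)
(B + T(G))*M(d) = (5/4 + 2)*(-8) = (13/4)*(-8) = -26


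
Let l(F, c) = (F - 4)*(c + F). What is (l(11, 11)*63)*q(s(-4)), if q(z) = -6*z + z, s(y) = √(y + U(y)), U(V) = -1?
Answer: -48510*I*√5 ≈ -1.0847e+5*I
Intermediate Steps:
l(F, c) = (-4 + F)*(F + c)
s(y) = √(-1 + y) (s(y) = √(y - 1) = √(-1 + y))
q(z) = -5*z
(l(11, 11)*63)*q(s(-4)) = ((11² - 4*11 - 4*11 + 11*11)*63)*(-5*√(-1 - 4)) = ((121 - 44 - 44 + 121)*63)*(-5*I*√5) = (154*63)*(-5*I*√5) = 9702*(-5*I*√5) = -48510*I*√5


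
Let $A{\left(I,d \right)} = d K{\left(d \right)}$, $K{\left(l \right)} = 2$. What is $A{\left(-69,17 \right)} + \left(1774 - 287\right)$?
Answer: $1521$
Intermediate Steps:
$A{\left(I,d \right)} = 2 d$ ($A{\left(I,d \right)} = d 2 = 2 d$)
$A{\left(-69,17 \right)} + \left(1774 - 287\right) = 2 \cdot 17 + \left(1774 - 287\right) = 34 + \left(1774 - 287\right) = 34 + 1487 = 1521$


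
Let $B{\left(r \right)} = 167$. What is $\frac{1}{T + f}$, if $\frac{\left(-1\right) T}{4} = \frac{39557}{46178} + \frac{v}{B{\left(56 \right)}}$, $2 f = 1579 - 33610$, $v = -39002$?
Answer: $- \frac{7711726}{116329434405} \approx -6.6292 \cdot 10^{-5}$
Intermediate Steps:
$f = - \frac{32031}{2}$ ($f = \frac{1579 - 33610}{2} = \frac{1}{2} \left(-32031\right) = - \frac{32031}{2} \approx -16016.0$)
$T = \frac{3588856674}{3855863}$ ($T = - 4 \left(\frac{39557}{46178} - \frac{39002}{167}\right) = \left(-4\right) \left(- \frac{1794428337}{7711726}\right) = \frac{3588856674}{3855863} \approx 930.75$)
$\frac{1}{T + f} = \frac{1}{\frac{3588856674}{3855863} - \frac{32031}{2}} = \frac{1}{- \frac{116329434405}{7711726}} = - \frac{7711726}{116329434405}$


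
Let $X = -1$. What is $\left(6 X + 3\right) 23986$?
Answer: $-71958$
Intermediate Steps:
$\left(6 X + 3\right) 23986 = \left(6 \left(-1\right) + 3\right) 23986 = \left(-6 + 3\right) 23986 = \left(-3\right) 23986 = -71958$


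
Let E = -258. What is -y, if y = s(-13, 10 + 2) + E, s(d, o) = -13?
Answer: 271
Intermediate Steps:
y = -271 (y = -13 - 258 = -271)
-y = -1*(-271) = 271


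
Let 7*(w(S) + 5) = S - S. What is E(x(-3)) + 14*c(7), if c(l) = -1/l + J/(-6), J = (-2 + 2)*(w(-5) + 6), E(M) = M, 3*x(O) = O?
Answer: -3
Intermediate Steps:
x(O) = O/3
w(S) = -5 (w(S) = -5 + (S - S)/7 = -5 + (⅐)*0 = -5 + 0 = -5)
J = 0 (J = (-2 + 2)*(-5 + 6) = 0*1 = 0)
c(l) = -1/l (c(l) = -1/l + 0/(-6) = -1/l + 0*(-⅙) = -1/l + 0 = -1/l)
E(x(-3)) + 14*c(7) = (⅓)*(-3) + 14*(-1/7) = -1 + 14*(-1*⅐) = -1 + 14*(-⅐) = -1 - 2 = -3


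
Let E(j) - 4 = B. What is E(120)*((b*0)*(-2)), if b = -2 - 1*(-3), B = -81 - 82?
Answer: 0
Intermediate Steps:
B = -163
E(j) = -159 (E(j) = 4 - 163 = -159)
b = 1 (b = -2 + 3 = 1)
E(120)*((b*0)*(-2)) = -159*1*0*(-2) = -0*(-2) = -159*0 = 0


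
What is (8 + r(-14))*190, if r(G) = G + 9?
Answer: 570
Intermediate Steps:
r(G) = 9 + G
(8 + r(-14))*190 = (8 + (9 - 14))*190 = (8 - 5)*190 = 3*190 = 570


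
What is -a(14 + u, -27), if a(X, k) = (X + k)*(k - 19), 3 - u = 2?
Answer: -552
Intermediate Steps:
u = 1 (u = 3 - 1*2 = 3 - 2 = 1)
a(X, k) = (-19 + k)*(X + k) (a(X, k) = (X + k)*(-19 + k) = (-19 + k)*(X + k))
-a(14 + u, -27) = -((-27)**2 - 19*(14 + 1) - 19*(-27) + (14 + 1)*(-27)) = -(729 - 19*15 + 513 + 15*(-27)) = -(729 - 285 + 513 - 405) = -1*552 = -552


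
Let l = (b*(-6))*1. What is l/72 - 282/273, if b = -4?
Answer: -191/273 ≈ -0.69963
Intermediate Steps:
l = 24 (l = -4*(-6)*1 = 24*1 = 24)
l/72 - 282/273 = 24/72 - 282/273 = 24*(1/72) - 282*1/273 = 1/3 - 94/91 = -191/273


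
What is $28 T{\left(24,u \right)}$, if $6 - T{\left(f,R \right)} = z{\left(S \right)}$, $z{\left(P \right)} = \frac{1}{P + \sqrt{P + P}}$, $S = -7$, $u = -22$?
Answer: $\frac{1540}{9} + \frac{4 i \sqrt{14}}{9} \approx 171.11 + 1.663 i$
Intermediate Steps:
$z{\left(P \right)} = \frac{1}{P + \sqrt{2} \sqrt{P}}$ ($z{\left(P \right)} = \frac{1}{P + \sqrt{2 P}} = \frac{1}{P + \sqrt{2} \sqrt{P}}$)
$T{\left(f,R \right)} = 6 - \frac{1}{-7 + i \sqrt{14}}$ ($T{\left(f,R \right)} = 6 - \frac{1}{-7 + \sqrt{2} \sqrt{-7}} = 6 - \frac{1}{-7 + \sqrt{2} i \sqrt{7}} = 6 - \frac{1}{-7 + i \sqrt{14}}$)
$28 T{\left(24,u \right)} = 28 \left(\frac{55}{9} + \frac{i \sqrt{14}}{63}\right) = \frac{1540}{9} + \frac{4 i \sqrt{14}}{9}$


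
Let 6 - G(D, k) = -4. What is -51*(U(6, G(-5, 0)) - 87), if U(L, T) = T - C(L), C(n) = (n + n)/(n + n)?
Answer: 3978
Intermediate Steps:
G(D, k) = 10 (G(D, k) = 6 - 1*(-4) = 6 + 4 = 10)
C(n) = 1 (C(n) = (2*n)/((2*n)) = (2*n)*(1/(2*n)) = 1)
U(L, T) = -1 + T (U(L, T) = T - 1*1 = T - 1 = -1 + T)
-51*(U(6, G(-5, 0)) - 87) = -51*((-1 + 10) - 87) = -51*(9 - 87) = -51*(-78) = 3978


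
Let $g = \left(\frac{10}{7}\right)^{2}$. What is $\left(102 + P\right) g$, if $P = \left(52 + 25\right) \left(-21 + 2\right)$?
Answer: $- \frac{136100}{49} \approx -2777.6$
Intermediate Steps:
$g = \frac{100}{49}$ ($g = \left(10 \cdot \frac{1}{7}\right)^{2} = \left(\frac{10}{7}\right)^{2} = \frac{100}{49} \approx 2.0408$)
$P = -1463$ ($P = 77 \left(-19\right) = -1463$)
$\left(102 + P\right) g = \left(102 - 1463\right) \frac{100}{49} = \left(-1361\right) \frac{100}{49} = - \frac{136100}{49}$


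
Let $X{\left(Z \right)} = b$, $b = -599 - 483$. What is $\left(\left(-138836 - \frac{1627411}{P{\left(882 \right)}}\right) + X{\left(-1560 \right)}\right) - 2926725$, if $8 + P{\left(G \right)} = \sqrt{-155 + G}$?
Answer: $- \frac{2046203597}{663} - \frac{1627411 \sqrt{727}}{663} \approx -3.1525 \cdot 10^{6}$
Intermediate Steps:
$b = -1082$ ($b = -599 - 483 = -1082$)
$X{\left(Z \right)} = -1082$
$P{\left(G \right)} = -8 + \sqrt{-155 + G}$
$\left(\left(-138836 - \frac{1627411}{P{\left(882 \right)}}\right) + X{\left(-1560 \right)}\right) - 2926725 = \left(\left(-138836 - \frac{1627411}{-8 + \sqrt{-155 + 882}}\right) - 1082\right) - 2926725 = \left(\left(-138836 - \frac{1627411}{-8 + \sqrt{727}}\right) - 1082\right) - 2926725 = \left(-139918 - \frac{1627411}{-8 + \sqrt{727}}\right) - 2926725 = -3066643 - \frac{1627411}{-8 + \sqrt{727}}$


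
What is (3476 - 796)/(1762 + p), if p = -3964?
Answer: -1340/1101 ≈ -1.2171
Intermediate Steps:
(3476 - 796)/(1762 + p) = (3476 - 796)/(1762 - 3964) = 2680/(-2202) = 2680*(-1/2202) = -1340/1101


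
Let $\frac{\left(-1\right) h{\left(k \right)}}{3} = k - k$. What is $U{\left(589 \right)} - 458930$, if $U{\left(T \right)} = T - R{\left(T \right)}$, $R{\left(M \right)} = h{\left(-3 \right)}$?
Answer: $-458341$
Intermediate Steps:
$h{\left(k \right)} = 0$ ($h{\left(k \right)} = - 3 \left(k - k\right) = \left(-3\right) 0 = 0$)
$R{\left(M \right)} = 0$
$U{\left(T \right)} = T$ ($U{\left(T \right)} = T - 0 = T + 0 = T$)
$U{\left(589 \right)} - 458930 = 589 - 458930 = -458341$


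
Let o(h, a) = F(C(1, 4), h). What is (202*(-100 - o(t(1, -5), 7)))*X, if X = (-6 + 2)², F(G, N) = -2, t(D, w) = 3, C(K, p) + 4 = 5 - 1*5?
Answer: -316736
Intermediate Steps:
C(K, p) = -4 (C(K, p) = -4 + (5 - 1*5) = -4 + (5 - 5) = -4 + 0 = -4)
o(h, a) = -2
X = 16 (X = (-4)² = 16)
(202*(-100 - o(t(1, -5), 7)))*X = (202*(-100 - 1*(-2)))*16 = (202*(-100 + 2))*16 = (202*(-98))*16 = -19796*16 = -316736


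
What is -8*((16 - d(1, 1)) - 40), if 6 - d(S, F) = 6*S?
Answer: 192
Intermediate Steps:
d(S, F) = 6 - 6*S
-8*((16 - d(1, 1)) - 40) = -8*((16 - (6 - 6*1)) - 40) = -8*((16 - (6 - 6)) - 40) = -8*((16 - 1*0) - 40) = -8*((16 + 0) - 40) = -8*(16 - 40) = -8*(-24) = 192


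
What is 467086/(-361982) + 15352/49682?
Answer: -4412154747/4495997431 ≈ -0.98135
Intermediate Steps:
467086/(-361982) + 15352/49682 = 467086*(-1/361982) + 15352*(1/49682) = -233543/180991 + 7676/24841 = -4412154747/4495997431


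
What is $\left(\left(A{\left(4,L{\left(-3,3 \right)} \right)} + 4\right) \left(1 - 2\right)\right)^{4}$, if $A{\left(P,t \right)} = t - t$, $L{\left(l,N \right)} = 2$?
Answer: $256$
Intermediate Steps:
$A{\left(P,t \right)} = 0$
$\left(\left(A{\left(4,L{\left(-3,3 \right)} \right)} + 4\right) \left(1 - 2\right)\right)^{4} = \left(\left(0 + 4\right) \left(1 - 2\right)\right)^{4} = \left(4 \left(-1\right)\right)^{4} = \left(-4\right)^{4} = 256$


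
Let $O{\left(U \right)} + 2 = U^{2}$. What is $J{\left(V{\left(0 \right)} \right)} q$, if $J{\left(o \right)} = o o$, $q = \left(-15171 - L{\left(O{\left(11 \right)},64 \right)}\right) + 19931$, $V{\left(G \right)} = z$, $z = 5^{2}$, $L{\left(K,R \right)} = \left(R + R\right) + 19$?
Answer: $2883125$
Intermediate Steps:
$O{\left(U \right)} = -2 + U^{2}$
$L{\left(K,R \right)} = 19 + 2 R$ ($L{\left(K,R \right)} = 2 R + 19 = 19 + 2 R$)
$z = 25$
$V{\left(G \right)} = 25$
$q = 4613$ ($q = \left(-15171 - \left(19 + 2 \cdot 64\right)\right) + 19931 = \left(-15171 - \left(19 + 128\right)\right) + 19931 = \left(-15171 - 147\right) + 19931 = -15318 + 19931 = 4613$)
$J{\left(o \right)} = o^{2}$
$J{\left(V{\left(0 \right)} \right)} q = 25^{2} \cdot 4613 = 625 \cdot 4613 = 2883125$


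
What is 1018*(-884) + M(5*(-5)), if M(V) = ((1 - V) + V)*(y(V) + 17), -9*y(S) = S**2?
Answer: -8099680/9 ≈ -8.9996e+5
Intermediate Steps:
y(S) = -S**2/9
M(V) = 17 - V**2/9 (M(V) = ((1 - V) + V)*(-V**2/9 + 17) = 1*(17 - V**2/9) = 17 - V**2/9)
1018*(-884) + M(5*(-5)) = 1018*(-884) + (17 - (5*(-5))**2/9) = -899912 + (17 - 1/9*(-25)**2) = -899912 + (17 - 1/9*625) = -899912 + (17 - 625/9) = -899912 - 472/9 = -8099680/9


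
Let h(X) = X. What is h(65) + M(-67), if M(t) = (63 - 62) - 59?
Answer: 7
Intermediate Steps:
M(t) = -58 (M(t) = 1 - 59 = -58)
h(65) + M(-67) = 65 - 58 = 7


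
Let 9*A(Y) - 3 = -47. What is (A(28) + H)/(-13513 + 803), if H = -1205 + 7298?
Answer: -54793/114390 ≈ -0.47900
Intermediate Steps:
H = 6093
A(Y) = -44/9 (A(Y) = ⅓ + (⅑)*(-47) = ⅓ - 47/9 = -44/9)
(A(28) + H)/(-13513 + 803) = (-44/9 + 6093)/(-13513 + 803) = (54793/9)/(-12710) = (54793/9)*(-1/12710) = -54793/114390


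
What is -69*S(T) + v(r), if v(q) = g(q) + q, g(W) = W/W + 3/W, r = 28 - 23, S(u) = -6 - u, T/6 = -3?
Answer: -4107/5 ≈ -821.40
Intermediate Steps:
T = -18 (T = 6*(-3) = -18)
r = 5
g(W) = 1 + 3/W
v(q) = q + (3 + q)/q (v(q) = (3 + q)/q + q = q + (3 + q)/q)
-69*S(T) + v(r) = -69*(-6 - 1*(-18)) + (1 + 5 + 3/5) = -69*(-6 + 18) + (1 + 5 + 3*(1/5)) = -69*12 + (1 + 5 + 3/5) = -828 + 33/5 = -4107/5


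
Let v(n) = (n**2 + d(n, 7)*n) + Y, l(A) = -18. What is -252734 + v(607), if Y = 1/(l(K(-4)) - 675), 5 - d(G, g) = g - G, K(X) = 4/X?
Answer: 334684349/693 ≈ 4.8295e+5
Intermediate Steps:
d(G, g) = 5 + G - g (d(G, g) = 5 - (g - G) = 5 + (G - g) = 5 + G - g)
Y = -1/693 (Y = 1/(-18 - 675) = 1/(-693) = -1/693 ≈ -0.0014430)
v(n) = -1/693 + n**2 + n*(-2 + n) (v(n) = (n**2 + (5 + n - 1*7)*n) - 1/693 = (n**2 + (5 + n - 7)*n) - 1/693 = (n**2 + (-2 + n)*n) - 1/693 = (n**2 + n*(-2 + n)) - 1/693 = -1/693 + n**2 + n*(-2 + n))
-252734 + v(607) = -252734 + (-1/693 - 2*607 + 2*607**2) = -252734 + (-1/693 - 1214 + 2*368449) = -252734 + (-1/693 - 1214 + 736898) = -252734 + 509829011/693 = 334684349/693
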